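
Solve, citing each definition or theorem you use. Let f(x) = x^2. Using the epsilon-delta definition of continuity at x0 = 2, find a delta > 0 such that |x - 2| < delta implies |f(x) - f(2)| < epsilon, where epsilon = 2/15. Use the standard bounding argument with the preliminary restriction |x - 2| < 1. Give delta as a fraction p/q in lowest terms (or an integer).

Factor: |x^2 - (2)^2| = |x - 2| * |x + 2|.
Impose |x - 2| < 1 first. Then |x + 2| = |(x - 2) + 2*(2)| <= |x - 2| + 2*|2| < 1 + 4 = 5.
So |x^2 - (2)^2| < delta * 5.
We need delta * 5 <= 2/15, i.e. delta <= 2/15/5 = 2/75.
Since 2/75 < 1, this is tighter than 1; take delta = 2/75.
So delta = 2/75 works.

2/75


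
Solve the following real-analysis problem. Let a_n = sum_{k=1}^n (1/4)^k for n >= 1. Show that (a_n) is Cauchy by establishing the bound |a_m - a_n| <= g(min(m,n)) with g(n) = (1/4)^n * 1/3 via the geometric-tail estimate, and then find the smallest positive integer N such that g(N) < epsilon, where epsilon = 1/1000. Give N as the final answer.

For m > n >= 1: |a_m - a_n| = sum_{k=n+1}^m (1/4)^k < sum_{k=n+1}^infinity (1/4)^k = (1/4)^(n+1) / (1 - 1/4) = (1/4)^n * (1/4) * (4/3) = (1/4)^n * 1/3.
So g(n) = (1/4)^n / 3. Since g(n) -> 0, (a_n) is Cauchy.
Now solve g(N) < 1/1000: (1/4)^N / 3 < 1/1000 <=> 4^N > 1 / (3 * 1/1000) = 1000/3.
Check powers of 4: 4^4 = 256 <= 1000/3, 4^5 = 1024 > 1000/3.
So the smallest such N is 5. Check: g(5) = 1/(3 * 1024) = 1/3072 < 1/1000.

5


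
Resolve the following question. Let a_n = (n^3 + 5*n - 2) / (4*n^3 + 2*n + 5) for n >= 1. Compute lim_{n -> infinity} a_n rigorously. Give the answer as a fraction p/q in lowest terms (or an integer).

Divide numerator and denominator by n^3, the highest power:
numerator / n^3 = 1 + 5/n^2 - 2/n^3
denominator / n^3 = 4 + 2/n^2 + 5/n^3
As n -> infinity, all terms of the form c/n^k (k >= 1) tend to 0.
So numerator / n^3 -> 1 and denominator / n^3 -> 4.
Therefore lim a_n = 1/4.

1/4


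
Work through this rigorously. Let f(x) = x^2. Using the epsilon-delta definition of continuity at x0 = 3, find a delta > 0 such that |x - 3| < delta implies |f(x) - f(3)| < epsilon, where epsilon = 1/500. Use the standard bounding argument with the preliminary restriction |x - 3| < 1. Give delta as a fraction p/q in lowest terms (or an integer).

Factor: |x^2 - (3)^2| = |x - 3| * |x + 3|.
Impose |x - 3| < 1 first. Then |x + 3| = |(x - 3) + 2*(3)| <= |x - 3| + 2*|3| < 1 + 6 = 7.
So |x^2 - (3)^2| < delta * 7.
We need delta * 7 <= 1/500, i.e. delta <= 1/500/7 = 1/3500.
Since 1/3500 < 1, this is tighter than 1; take delta = 1/3500.
So delta = 1/3500 works.

1/3500


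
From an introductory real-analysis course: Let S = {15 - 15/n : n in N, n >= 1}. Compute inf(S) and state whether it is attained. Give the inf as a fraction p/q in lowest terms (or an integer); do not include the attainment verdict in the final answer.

Analysis:
- Values: 0, 15/2, 10, 45/4, ... strictly increasing.
- Minimum is 0 (n=1); inf = 0 (attained).
- 15 - 15/n -> 15 from below; sup = 15, not attained.
Conclusion: inf(S) = 0, attained in S.

0


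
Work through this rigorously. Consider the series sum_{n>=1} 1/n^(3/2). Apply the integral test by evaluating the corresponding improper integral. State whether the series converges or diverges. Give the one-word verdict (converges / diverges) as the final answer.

Let f(x) = x^(-3/2). Then f is positive, continuous, and decreasing on [1, infinity), so the integral test applies.
Compute the improper integral int_{1}^infinity f(x) dx:
  antiderivative F(x) = -2/sqrt(x).
  As x -> infinity, F(x) -> 0 (since p = 3/2 > 1).
  So int = F(infinity) - F(1) = 0 - (-2) = 2.
  Finite, so by the integral test, the series converges.

converges


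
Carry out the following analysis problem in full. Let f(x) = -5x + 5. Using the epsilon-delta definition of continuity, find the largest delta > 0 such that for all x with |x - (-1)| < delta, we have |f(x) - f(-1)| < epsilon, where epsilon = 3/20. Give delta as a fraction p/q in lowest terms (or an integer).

We compute f(-1) = -5*(-1) + 5 = 10.
|f(x) - f(-1)| = |-5x + 5 - (10)| = |-5(x - (-1))| = 5|x - (-1)|.
We need 5|x - (-1)| < 3/20, i.e. |x - (-1)| < 3/20 / 5 = 3/100.
So any delta <= 3/100 works. Conversely, if delta > 3/100, then x = -1 + 3/100 satisfies |x - (-1)| = 3/100 < delta but |f(x) - f(-1)| = 5 * 3/100 = 3/20, which is not < 3/20; so no larger delta works.
Hence the largest such delta is 3/100.

3/100


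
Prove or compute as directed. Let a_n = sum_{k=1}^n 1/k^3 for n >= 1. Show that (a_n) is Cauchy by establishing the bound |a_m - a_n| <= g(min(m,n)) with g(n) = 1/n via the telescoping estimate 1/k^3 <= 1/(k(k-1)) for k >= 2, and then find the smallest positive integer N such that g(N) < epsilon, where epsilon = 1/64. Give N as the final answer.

For m > n >= 1: |a_m - a_n| = sum_{k=n+1}^m 1/k^3.
Use 1/k^3 <= 1/(k(k-1)) = 1/(k-1) - 1/k for k >= 2 (which holds since k^3 >= k^2 >= k(k-1) for k >= 2):
sum_{k=n+1}^m 1/k^3 <= sum_{k=n+1}^m (1/(k-1) - 1/k) = 1/n - 1/m <= 1/n.
By symmetry the same bound holds with n,m swapped, so |a_m - a_n| <= 1/min(m,n) = g(min(m,n)). Since g(n) -> 0, (a_n) is Cauchy.
Now solve g(N) < 1/64: 1/N < 1/64 <=> N > 1/(1/64) = 64.
The smallest integer strictly greater than 64 is N = 65.
Check: g(65) = 1/65 < 1/64; g(64) = 1/64 >= 1/64. So N = 65.

65


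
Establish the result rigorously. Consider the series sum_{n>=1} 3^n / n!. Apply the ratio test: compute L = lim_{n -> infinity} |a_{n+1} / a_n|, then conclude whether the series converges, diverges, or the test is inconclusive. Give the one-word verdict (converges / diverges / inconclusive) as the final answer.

Let a_n denote the general term. Form the ratio a_{n+1}/a_n and simplify:
a_{n+1}/a_n = 3/(n + 1)
Take the limit as n -> infinity: L = 0.
Since L = 0 < 1, the ratio test implies the series converges.

converges


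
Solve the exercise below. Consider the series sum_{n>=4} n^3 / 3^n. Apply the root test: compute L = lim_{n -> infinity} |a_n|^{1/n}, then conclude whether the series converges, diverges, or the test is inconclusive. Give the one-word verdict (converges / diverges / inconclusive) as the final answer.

Let a_n denote the general term. Form |a_n|^(1/n) and simplify:
|a_n|^(1/n) = n^(3/n)/3
Take the limit as n -> infinity: L = 1/3.
Since L = 1/3 < 1, the root test implies convergence.

converges


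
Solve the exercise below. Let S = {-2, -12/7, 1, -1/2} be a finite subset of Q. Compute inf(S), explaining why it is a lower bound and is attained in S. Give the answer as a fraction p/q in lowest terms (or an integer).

S is finite, so inf(S) = min(S).
Sorted increasing:
-2, -12/7, -1/2, 1
The extremum is -2.
For every x in S, x >= -2. And -2 is in S, so it is attained.
Therefore inf(S) = -2.

-2


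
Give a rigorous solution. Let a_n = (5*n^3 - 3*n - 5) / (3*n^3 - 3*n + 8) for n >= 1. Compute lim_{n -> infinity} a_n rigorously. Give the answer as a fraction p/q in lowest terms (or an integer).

Divide numerator and denominator by n^3, the highest power:
numerator / n^3 = 5 - 3/n^2 - 5/n^3
denominator / n^3 = 3 - 3/n^2 + 8/n^3
As n -> infinity, all terms of the form c/n^k (k >= 1) tend to 0.
So numerator / n^3 -> 5 and denominator / n^3 -> 3.
Therefore lim a_n = 5/3.

5/3


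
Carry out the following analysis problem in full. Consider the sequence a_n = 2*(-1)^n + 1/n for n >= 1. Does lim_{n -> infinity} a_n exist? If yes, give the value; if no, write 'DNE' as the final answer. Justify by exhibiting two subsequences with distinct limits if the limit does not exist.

Examine the behaviour of a_n along subsequences.
a_{2k} = 2 + 1/(2k) -> 2. a_{2k+1} = -2 + 1/(2k+1) -> -2.
Since these two subsequential limits are 2 and -2, distinct, the full sequence cannot converge (a convergent sequence has all subsequences tending to the same limit). So lim a_n does not exist.

DNE


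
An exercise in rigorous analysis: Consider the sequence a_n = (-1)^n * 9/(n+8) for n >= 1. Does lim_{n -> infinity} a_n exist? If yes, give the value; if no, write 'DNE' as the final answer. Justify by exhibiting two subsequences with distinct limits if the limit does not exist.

Examine the behaviour of a_n along subsequences.
Even-n subsequence a_{2k} = 9/(2k+8) -> 0. Odd-n subsequence a_{2k+1} = -9/(2k+9) -> 0. Both tend to 0, which suggests the limit is 0; verify directly.
|a_n - 0| = 9/(n+8) < 9/n for every n >= 1.
Given epsilon > 0, choose a positive integer N > 9/epsilon. Then for all n >= N, |a_n| < 9/n <= 9/N < epsilon.
So by the definition of the limit, lim a_n exists and equals 0.

0


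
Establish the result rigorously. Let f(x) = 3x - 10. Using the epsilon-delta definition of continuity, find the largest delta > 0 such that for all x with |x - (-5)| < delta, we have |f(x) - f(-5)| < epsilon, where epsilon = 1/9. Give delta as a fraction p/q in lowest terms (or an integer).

We compute f(-5) = 3*(-5) - 10 = -25.
|f(x) - f(-5)| = |3x - 10 - (-25)| = |3(x - (-5))| = 3|x - (-5)|.
We need 3|x - (-5)| < 1/9, i.e. |x - (-5)| < 1/9 / 3 = 1/27.
So any delta <= 1/27 works. Conversely, if delta > 1/27, then x = -5 + 1/27 satisfies |x - (-5)| = 1/27 < delta but |f(x) - f(-5)| = 3 * 1/27 = 1/9, which is not < 1/9; so no larger delta works.
Hence the largest such delta is 1/27.

1/27


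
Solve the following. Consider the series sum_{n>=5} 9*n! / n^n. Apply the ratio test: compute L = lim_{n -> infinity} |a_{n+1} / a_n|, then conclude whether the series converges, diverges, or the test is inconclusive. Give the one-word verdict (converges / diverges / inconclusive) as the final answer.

Let a_n denote the general term. Form the ratio a_{n+1}/a_n and simplify:
a_{n+1}/a_n = (n/(n + 1))^n
Take the limit as n -> infinity: L = exp(-1).
Since L = exp(-1) < 1, the ratio test implies the series converges.

converges


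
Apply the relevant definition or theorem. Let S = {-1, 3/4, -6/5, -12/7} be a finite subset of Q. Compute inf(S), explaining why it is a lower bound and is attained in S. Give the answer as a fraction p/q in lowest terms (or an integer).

S is finite, so inf(S) = min(S).
Sorted increasing:
-12/7, -6/5, -1, 3/4
The extremum is -12/7.
For every x in S, x >= -12/7. And -12/7 is in S, so it is attained.
Therefore inf(S) = -12/7.

-12/7


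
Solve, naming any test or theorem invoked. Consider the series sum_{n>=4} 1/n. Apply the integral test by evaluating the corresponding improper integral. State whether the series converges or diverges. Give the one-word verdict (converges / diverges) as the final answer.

Let f(x) = 1/x. Then f is positive, continuous, and decreasing on [4, infinity), so the integral test applies.
Compute the improper integral int_{4}^infinity f(x) dx:
  antiderivative F(x) = log(x).
  As x -> infinity, log(x) -> infinity.
  So int = infinity - log(4) = infinity. By the integral test, the series diverges.

diverges


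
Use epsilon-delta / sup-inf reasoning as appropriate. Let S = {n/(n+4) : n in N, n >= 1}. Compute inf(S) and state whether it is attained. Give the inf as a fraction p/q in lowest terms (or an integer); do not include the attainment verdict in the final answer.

Analysis:
- Values: 1/5, 1/3, 3/7, 1/2, ... strictly increasing.
- Minimum is 1/5 (n=1); inf = 1/5 (attained).
- n/(n+4) = 1 - 4/(n+4) -> 1 from below as n -> infinity, and never equals 1.
- So sup = 1 (not attained).
Conclusion: inf(S) = 1/5, attained in S.

1/5


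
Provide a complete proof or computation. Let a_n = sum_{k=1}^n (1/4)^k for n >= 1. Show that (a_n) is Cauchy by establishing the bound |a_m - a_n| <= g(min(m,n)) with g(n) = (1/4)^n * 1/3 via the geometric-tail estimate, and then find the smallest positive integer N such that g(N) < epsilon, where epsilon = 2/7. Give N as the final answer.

For m > n >= 1: |a_m - a_n| = sum_{k=n+1}^m (1/4)^k < sum_{k=n+1}^infinity (1/4)^k = (1/4)^(n+1) / (1 - 1/4) = (1/4)^n * (1/4) * (4/3) = (1/4)^n * 1/3.
So g(n) = (1/4)^n / 3. Since g(n) -> 0, (a_n) is Cauchy.
Now solve g(N) < 2/7: (1/4)^N / 3 < 2/7 <=> 4^N > 1 / (3 * 2/7) = 7/6.
Check powers of 4: 4^0 = 1 <= 7/6, 4^1 = 4 > 7/6.
So the smallest such N is 1. Check: g(1) = 1/(3 * 4) = 1/12 < 2/7.

1


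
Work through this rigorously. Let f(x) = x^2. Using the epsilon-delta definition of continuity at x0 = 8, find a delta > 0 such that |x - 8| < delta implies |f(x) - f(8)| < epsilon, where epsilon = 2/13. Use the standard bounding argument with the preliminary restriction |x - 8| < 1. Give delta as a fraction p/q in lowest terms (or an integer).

Factor: |x^2 - (8)^2| = |x - 8| * |x + 8|.
Impose |x - 8| < 1 first. Then |x + 8| = |(x - 8) + 2*(8)| <= |x - 8| + 2*|8| < 1 + 16 = 17.
So |x^2 - (8)^2| < delta * 17.
We need delta * 17 <= 2/13, i.e. delta <= 2/13/17 = 2/221.
Since 2/221 < 1, this is tighter than 1; take delta = 2/221.
So delta = 2/221 works.

2/221


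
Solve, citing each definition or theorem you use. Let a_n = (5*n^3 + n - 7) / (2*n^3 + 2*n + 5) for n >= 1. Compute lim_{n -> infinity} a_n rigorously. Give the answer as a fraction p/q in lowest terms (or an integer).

Divide numerator and denominator by n^3, the highest power:
numerator / n^3 = 5 + n^(-2) - 7/n^3
denominator / n^3 = 2 + 2/n^2 + 5/n^3
As n -> infinity, all terms of the form c/n^k (k >= 1) tend to 0.
So numerator / n^3 -> 5 and denominator / n^3 -> 2.
Therefore lim a_n = 5/2.

5/2


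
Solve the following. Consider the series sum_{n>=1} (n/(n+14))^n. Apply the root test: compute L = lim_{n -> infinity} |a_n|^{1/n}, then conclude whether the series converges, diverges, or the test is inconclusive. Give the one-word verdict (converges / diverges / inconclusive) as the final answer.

Let a_n denote the general term. Form |a_n|^(1/n) and simplify:
|a_n|^(1/n) = n/(n + 14)
Take the limit as n -> infinity: L = 1.
Since L = 1, the root test is inconclusive. (In fact a_n = (n/(n+14))^n -> e^(-14) != 0, so the nth-term test shows divergence; but the root test itself gives no conclusion.)

inconclusive


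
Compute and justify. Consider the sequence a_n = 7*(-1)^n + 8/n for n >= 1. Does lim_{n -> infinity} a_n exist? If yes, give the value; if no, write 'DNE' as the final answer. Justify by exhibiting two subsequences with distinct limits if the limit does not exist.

Examine the behaviour of a_n along subsequences.
a_{2k} = 7 + 8/(2k) -> 7. a_{2k+1} = -7 + 8/(2k+1) -> -7.
Since these two subsequential limits are 7 and -7, distinct, the full sequence cannot converge (a convergent sequence has all subsequences tending to the same limit). So lim a_n does not exist.

DNE


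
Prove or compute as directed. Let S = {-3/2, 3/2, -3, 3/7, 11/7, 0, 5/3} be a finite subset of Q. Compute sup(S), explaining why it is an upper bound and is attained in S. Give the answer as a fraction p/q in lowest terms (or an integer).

S is finite, so sup(S) = max(S).
Sorted decreasing:
5/3, 11/7, 3/2, 3/7, 0, -3/2, -3
The extremum is 5/3.
For every x in S, x <= 5/3. And 5/3 is in S, so it is attained.
Therefore sup(S) = 5/3.

5/3


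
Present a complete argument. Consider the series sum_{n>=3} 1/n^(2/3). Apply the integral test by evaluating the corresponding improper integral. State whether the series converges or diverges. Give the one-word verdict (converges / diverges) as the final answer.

Let f(x) = x^(-2/3). Then f is positive, continuous, and decreasing on [3, infinity), so the integral test applies.
Compute the improper integral int_{3}^infinity f(x) dx:
  antiderivative F(x) = 3*x^(1/3).
  As x -> infinity, F(x) -> infinity (since p = 2/3 < 1).
  So the integral diverges. By the integral test, the series diverges.

diverges


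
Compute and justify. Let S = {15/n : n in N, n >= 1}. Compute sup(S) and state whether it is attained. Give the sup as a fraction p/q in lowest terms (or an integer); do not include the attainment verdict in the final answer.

Analysis:
- Values: 15, 15/2, 5, 15/4, ... strictly decreasing.
- The maximum is 15 (n=1); sup = 15 (attained).
- The set is bounded below by 0; 15/n -> 0 so 0 is the greatest lower bound.
- 0 is not in the set, so inf = 0 is not attained.
Conclusion: sup(S) = 15, attained in S.

15


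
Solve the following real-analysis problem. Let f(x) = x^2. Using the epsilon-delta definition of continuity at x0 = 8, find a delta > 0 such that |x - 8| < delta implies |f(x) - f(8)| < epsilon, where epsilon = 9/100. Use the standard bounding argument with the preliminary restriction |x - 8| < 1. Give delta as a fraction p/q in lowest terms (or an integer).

Factor: |x^2 - (8)^2| = |x - 8| * |x + 8|.
Impose |x - 8| < 1 first. Then |x + 8| = |(x - 8) + 2*(8)| <= |x - 8| + 2*|8| < 1 + 16 = 17.
So |x^2 - (8)^2| < delta * 17.
We need delta * 17 <= 9/100, i.e. delta <= 9/100/17 = 9/1700.
Since 9/1700 < 1, this is tighter than 1; take delta = 9/1700.
So delta = 9/1700 works.

9/1700


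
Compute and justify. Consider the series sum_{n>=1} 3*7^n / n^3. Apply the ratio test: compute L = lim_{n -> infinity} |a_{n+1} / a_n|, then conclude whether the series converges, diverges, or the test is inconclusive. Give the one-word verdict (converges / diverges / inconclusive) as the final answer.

Let a_n denote the general term. Form the ratio a_{n+1}/a_n and simplify:
a_{n+1}/a_n = 7*n^3/(n + 1)^3
Take the limit as n -> infinity: L = 7.
Since L = 7 > 1 (or L = infinity), the ratio test implies the series diverges.

diverges


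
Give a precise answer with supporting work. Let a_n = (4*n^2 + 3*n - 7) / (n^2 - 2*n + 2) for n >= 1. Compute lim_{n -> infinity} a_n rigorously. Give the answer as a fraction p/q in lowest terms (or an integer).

Divide numerator and denominator by n^2, the highest power:
numerator / n^2 = 4 + 3/n - 7/n^2
denominator / n^2 = 1 - 2/n + 2/n^2
As n -> infinity, all terms of the form c/n^k (k >= 1) tend to 0.
So numerator / n^2 -> 4 and denominator / n^2 -> 1.
Therefore lim a_n = 4.

4


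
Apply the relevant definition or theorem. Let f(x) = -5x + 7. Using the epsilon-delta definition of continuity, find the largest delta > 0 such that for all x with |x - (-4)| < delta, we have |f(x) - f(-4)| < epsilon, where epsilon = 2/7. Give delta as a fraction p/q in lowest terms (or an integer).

We compute f(-4) = -5*(-4) + 7 = 27.
|f(x) - f(-4)| = |-5x + 7 - (27)| = |-5(x - (-4))| = 5|x - (-4)|.
We need 5|x - (-4)| < 2/7, i.e. |x - (-4)| < 2/7 / 5 = 2/35.
So any delta <= 2/35 works. Conversely, if delta > 2/35, then x = -4 + 2/35 satisfies |x - (-4)| = 2/35 < delta but |f(x) - f(-4)| = 5 * 2/35 = 2/7, which is not < 2/7; so no larger delta works.
Hence the largest such delta is 2/35.

2/35


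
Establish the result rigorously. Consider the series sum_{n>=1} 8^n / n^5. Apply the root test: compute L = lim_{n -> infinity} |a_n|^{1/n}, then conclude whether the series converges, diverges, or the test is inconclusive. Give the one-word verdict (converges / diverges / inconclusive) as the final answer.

Let a_n denote the general term. Form |a_n|^(1/n) and simplify:
|a_n|^(1/n) = 8/n^(5/n)
Take the limit as n -> infinity: L = 8.
Since L = 8 > 1, the root test implies divergence.

diverges


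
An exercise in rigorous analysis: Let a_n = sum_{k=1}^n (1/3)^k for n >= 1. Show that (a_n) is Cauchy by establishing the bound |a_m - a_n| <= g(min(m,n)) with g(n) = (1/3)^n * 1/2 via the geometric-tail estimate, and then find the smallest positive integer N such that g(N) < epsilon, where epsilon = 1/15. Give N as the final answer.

For m > n >= 1: |a_m - a_n| = sum_{k=n+1}^m (1/3)^k < sum_{k=n+1}^infinity (1/3)^k = (1/3)^(n+1) / (1 - 1/3) = (1/3)^n * (1/3) * (3/2) = (1/3)^n * 1/2.
So g(n) = (1/3)^n / 2. Since g(n) -> 0, (a_n) is Cauchy.
Now solve g(N) < 1/15: (1/3)^N / 2 < 1/15 <=> 3^N > 1 / (2 * 1/15) = 15/2.
Check powers of 3: 3^1 = 3 <= 15/2, 3^2 = 9 > 15/2.
So the smallest such N is 2. Check: g(2) = 1/(2 * 9) = 1/18 < 1/15.

2


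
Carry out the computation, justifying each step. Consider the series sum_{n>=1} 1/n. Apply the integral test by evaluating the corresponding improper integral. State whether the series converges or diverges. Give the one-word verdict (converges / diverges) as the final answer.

Let f(x) = 1/x. Then f is positive, continuous, and decreasing on [1, infinity), so the integral test applies.
Compute the improper integral int_{1}^infinity f(x) dx:
  antiderivative F(x) = log(x).
  As x -> infinity, log(x) -> infinity.
  So int = infinity - log(1) = infinity. By the integral test, the series diverges.

diverges


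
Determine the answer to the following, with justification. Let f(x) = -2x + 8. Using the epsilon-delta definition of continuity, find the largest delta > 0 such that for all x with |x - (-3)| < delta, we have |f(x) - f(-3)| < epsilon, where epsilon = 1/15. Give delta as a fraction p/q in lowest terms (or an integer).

We compute f(-3) = -2*(-3) + 8 = 14.
|f(x) - f(-3)| = |-2x + 8 - (14)| = |-2(x - (-3))| = 2|x - (-3)|.
We need 2|x - (-3)| < 1/15, i.e. |x - (-3)| < 1/15 / 2 = 1/30.
So any delta <= 1/30 works. Conversely, if delta > 1/30, then x = -3 + 1/30 satisfies |x - (-3)| = 1/30 < delta but |f(x) - f(-3)| = 2 * 1/30 = 1/15, which is not < 1/15; so no larger delta works.
Hence the largest such delta is 1/30.

1/30


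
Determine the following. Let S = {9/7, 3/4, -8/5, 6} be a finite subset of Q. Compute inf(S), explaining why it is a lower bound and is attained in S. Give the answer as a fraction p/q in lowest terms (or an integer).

S is finite, so inf(S) = min(S).
Sorted increasing:
-8/5, 3/4, 9/7, 6
The extremum is -8/5.
For every x in S, x >= -8/5. And -8/5 is in S, so it is attained.
Therefore inf(S) = -8/5.

-8/5


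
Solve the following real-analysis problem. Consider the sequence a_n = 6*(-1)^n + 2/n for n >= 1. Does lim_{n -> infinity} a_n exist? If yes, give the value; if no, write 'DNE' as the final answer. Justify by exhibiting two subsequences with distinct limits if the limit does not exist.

Examine the behaviour of a_n along subsequences.
a_{2k} = 6 + 2/(2k) -> 6. a_{2k+1} = -6 + 2/(2k+1) -> -6.
Since these two subsequential limits are 6 and -6, distinct, the full sequence cannot converge (a convergent sequence has all subsequences tending to the same limit). So lim a_n does not exist.

DNE


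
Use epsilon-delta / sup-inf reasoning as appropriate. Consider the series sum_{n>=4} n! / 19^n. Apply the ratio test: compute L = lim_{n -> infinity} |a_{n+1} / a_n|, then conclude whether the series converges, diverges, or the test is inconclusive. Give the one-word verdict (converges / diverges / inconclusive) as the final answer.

Let a_n denote the general term. Form the ratio a_{n+1}/a_n and simplify:
a_{n+1}/a_n = n/19 + 1/19
Take the limit as n -> infinity: L = infinity.
Since L = infinity > 1 (or L = infinity), the ratio test implies the series diverges.

diverges


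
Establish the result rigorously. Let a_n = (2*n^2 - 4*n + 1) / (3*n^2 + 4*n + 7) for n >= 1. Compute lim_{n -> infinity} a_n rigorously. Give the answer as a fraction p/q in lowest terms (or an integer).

Divide numerator and denominator by n^2, the highest power:
numerator / n^2 = 2 - 4/n + n^(-2)
denominator / n^2 = 3 + 4/n + 7/n^2
As n -> infinity, all terms of the form c/n^k (k >= 1) tend to 0.
So numerator / n^2 -> 2 and denominator / n^2 -> 3.
Therefore lim a_n = 2/3.

2/3


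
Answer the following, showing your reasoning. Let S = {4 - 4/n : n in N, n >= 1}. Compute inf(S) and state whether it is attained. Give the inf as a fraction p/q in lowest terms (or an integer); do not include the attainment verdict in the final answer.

Analysis:
- Values: 0, 2, 8/3, 3, ... strictly increasing.
- Minimum is 0 (n=1); inf = 0 (attained).
- 4 - 4/n -> 4 from below; sup = 4, not attained.
Conclusion: inf(S) = 0, attained in S.

0


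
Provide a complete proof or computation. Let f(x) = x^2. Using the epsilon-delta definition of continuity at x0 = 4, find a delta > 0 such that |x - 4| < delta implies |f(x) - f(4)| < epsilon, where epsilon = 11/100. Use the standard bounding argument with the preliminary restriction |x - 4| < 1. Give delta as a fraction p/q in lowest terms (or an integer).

Factor: |x^2 - (4)^2| = |x - 4| * |x + 4|.
Impose |x - 4| < 1 first. Then |x + 4| = |(x - 4) + 2*(4)| <= |x - 4| + 2*|4| < 1 + 8 = 9.
So |x^2 - (4)^2| < delta * 9.
We need delta * 9 <= 11/100, i.e. delta <= 11/100/9 = 11/900.
Since 11/900 < 1, this is tighter than 1; take delta = 11/900.
So delta = 11/900 works.

11/900


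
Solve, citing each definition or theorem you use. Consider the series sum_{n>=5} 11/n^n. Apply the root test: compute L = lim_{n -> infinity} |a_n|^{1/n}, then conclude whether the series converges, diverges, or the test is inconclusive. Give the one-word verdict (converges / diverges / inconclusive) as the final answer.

Let a_n denote the general term. Form |a_n|^(1/n) and simplify:
|a_n|^(1/n) = 11^(1/n)/n
Take the limit as n -> infinity: L = 0.
Since L = 0 < 1, the root test implies convergence.

converges


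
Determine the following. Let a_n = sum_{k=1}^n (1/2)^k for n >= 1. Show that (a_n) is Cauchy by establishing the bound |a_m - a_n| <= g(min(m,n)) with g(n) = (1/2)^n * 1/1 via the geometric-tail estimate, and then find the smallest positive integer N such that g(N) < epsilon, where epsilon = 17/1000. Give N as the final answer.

For m > n >= 1: |a_m - a_n| = sum_{k=n+1}^m (1/2)^k < sum_{k=n+1}^infinity (1/2)^k = (1/2)^(n+1) / (1 - 1/2) = (1/2)^n * (1/2) * (2/1) = (1/2)^n * 1/1.
So g(n) = (1/2)^n / 1. Since g(n) -> 0, (a_n) is Cauchy.
Now solve g(N) < 17/1000: (1/2)^N / 1 < 17/1000 <=> 2^N > 1 / (1 * 17/1000) = 1000/17.
Check powers of 2: 2^5 = 32 <= 1000/17, 2^6 = 64 > 1000/17.
So the smallest such N is 6. Check: g(6) = 1/(1 * 64) = 1/64 < 17/1000.

6


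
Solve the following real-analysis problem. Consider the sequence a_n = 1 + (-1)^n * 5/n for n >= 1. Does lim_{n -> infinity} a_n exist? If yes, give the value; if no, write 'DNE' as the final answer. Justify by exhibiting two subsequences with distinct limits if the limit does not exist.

Examine the behaviour of a_n along subsequences.
Even-n subsequence a_{2k} = 1 + 5/(2k) -> 1. Odd-n subsequence a_{2k+1} = 1 - 5/(2k+1) -> 1. Both tend to 1, which suggests the limit is 1; verify directly.
|a_n - 1| = |(-1)^n * 5/n| = 5/n for every n >= 1.
Given epsilon > 0, choose a positive integer N > 5/epsilon. Then for all n >= N, |a_n - 1| = 5/n <= 5/N < epsilon.
So by the definition of the limit, lim a_n exists and equals 1.

1


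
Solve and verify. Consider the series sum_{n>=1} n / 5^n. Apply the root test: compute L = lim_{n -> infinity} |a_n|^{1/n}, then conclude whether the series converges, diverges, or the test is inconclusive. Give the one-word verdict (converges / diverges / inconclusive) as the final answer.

Let a_n denote the general term. Form |a_n|^(1/n) and simplify:
|a_n|^(1/n) = n^(1/n)/5
Take the limit as n -> infinity: L = 1/5.
Since L = 1/5 < 1, the root test implies convergence.

converges


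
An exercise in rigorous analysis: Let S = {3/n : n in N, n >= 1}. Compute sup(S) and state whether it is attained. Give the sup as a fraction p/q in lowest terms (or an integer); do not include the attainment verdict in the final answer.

Analysis:
- Values: 3, 3/2, 1, 3/4, ... strictly decreasing.
- The maximum is 3 (n=1); sup = 3 (attained).
- The set is bounded below by 0; 3/n -> 0 so 0 is the greatest lower bound.
- 0 is not in the set, so inf = 0 is not attained.
Conclusion: sup(S) = 3, attained in S.

3


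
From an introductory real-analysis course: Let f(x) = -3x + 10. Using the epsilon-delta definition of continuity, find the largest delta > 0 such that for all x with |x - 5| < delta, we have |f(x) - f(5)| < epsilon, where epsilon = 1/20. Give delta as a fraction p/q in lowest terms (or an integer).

We compute f(5) = -3*(5) + 10 = -5.
|f(x) - f(5)| = |-3x + 10 - (-5)| = |-3(x - 5)| = 3|x - 5|.
We need 3|x - 5| < 1/20, i.e. |x - 5| < 1/20 / 3 = 1/60.
So any delta <= 1/60 works. Conversely, if delta > 1/60, then x = 5 + 1/60 satisfies |x - 5| = 1/60 < delta but |f(x) - f(5)| = 3 * 1/60 = 1/20, which is not < 1/20; so no larger delta works.
Hence the largest such delta is 1/60.

1/60


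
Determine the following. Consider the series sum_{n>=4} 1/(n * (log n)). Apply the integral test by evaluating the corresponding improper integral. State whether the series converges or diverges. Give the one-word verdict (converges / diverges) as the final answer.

Let f(x) = 1/(x*log(x)). Then f is positive, continuous, and decreasing on [4, infinity), so the integral test applies.
Compute the improper integral int_{4}^infinity f(x) dx:
  antiderivative F(x) = log(log(x)).
  F(x) = log(log(x)) -> infinity as x -> infinity. The integral diverges, so by the integral test, the series diverges.

diverges


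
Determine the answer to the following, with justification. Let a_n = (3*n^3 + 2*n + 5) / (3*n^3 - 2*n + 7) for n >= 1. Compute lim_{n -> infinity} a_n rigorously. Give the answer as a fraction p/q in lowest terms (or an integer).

Divide numerator and denominator by n^3, the highest power:
numerator / n^3 = 3 + 2/n^2 + 5/n^3
denominator / n^3 = 3 - 2/n^2 + 7/n^3
As n -> infinity, all terms of the form c/n^k (k >= 1) tend to 0.
So numerator / n^3 -> 3 and denominator / n^3 -> 3.
Therefore lim a_n = 1.

1


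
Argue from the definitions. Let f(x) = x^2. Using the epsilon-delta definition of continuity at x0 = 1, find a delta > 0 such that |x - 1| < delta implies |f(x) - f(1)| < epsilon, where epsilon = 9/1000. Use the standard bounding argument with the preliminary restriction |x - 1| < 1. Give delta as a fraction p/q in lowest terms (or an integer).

Factor: |x^2 - (1)^2| = |x - 1| * |x + 1|.
Impose |x - 1| < 1 first. Then |x + 1| = |(x - 1) + 2*(1)| <= |x - 1| + 2*|1| < 1 + 2 = 3.
So |x^2 - (1)^2| < delta * 3.
We need delta * 3 <= 9/1000, i.e. delta <= 9/1000/3 = 3/1000.
Since 3/1000 < 1, this is tighter than 1; take delta = 3/1000.
So delta = 3/1000 works.

3/1000


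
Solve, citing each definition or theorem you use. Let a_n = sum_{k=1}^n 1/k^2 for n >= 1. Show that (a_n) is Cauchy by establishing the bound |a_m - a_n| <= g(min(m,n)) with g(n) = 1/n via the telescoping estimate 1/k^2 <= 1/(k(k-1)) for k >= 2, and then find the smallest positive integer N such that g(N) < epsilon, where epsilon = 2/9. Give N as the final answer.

For m > n >= 1: |a_m - a_n| = sum_{k=n+1}^m 1/k^2.
Use 1/k^2 <= 1/(k(k-1)) = 1/(k-1) - 1/k for k >= 2:
sum_{k=n+1}^m 1/k^2 <= sum_{k=n+1}^m (1/(k-1) - 1/k) = 1/n - 1/m <= 1/n.
By symmetry the same bound holds with n,m swapped, so |a_m - a_n| <= 1/min(m,n) = g(min(m,n)). Since g(n) -> 0, (a_n) is Cauchy.
Now solve g(N) < 2/9: 1/N < 2/9 <=> N > 1/(2/9) = 9/2.
The smallest integer strictly greater than 9/2 is N = 5.
Check: g(5) = 1/5 < 2/9; g(4) = 1/4 >= 2/9. So N = 5.

5


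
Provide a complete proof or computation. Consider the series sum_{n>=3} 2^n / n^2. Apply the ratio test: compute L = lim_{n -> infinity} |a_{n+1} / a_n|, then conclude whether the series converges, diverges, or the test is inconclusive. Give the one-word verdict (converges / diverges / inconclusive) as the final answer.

Let a_n denote the general term. Form the ratio a_{n+1}/a_n and simplify:
a_{n+1}/a_n = 2*n^2/(n + 1)^2
Take the limit as n -> infinity: L = 2.
Since L = 2 > 1 (or L = infinity), the ratio test implies the series diverges.

diverges


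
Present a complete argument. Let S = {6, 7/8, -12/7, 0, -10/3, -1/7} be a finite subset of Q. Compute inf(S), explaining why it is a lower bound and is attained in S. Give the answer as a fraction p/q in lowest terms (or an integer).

S is finite, so inf(S) = min(S).
Sorted increasing:
-10/3, -12/7, -1/7, 0, 7/8, 6
The extremum is -10/3.
For every x in S, x >= -10/3. And -10/3 is in S, so it is attained.
Therefore inf(S) = -10/3.

-10/3


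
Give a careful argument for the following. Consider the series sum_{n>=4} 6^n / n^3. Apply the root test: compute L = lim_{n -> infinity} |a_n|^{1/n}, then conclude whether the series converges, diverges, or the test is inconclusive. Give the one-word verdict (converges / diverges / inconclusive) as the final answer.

Let a_n denote the general term. Form |a_n|^(1/n) and simplify:
|a_n|^(1/n) = 6/n^(3/n)
Take the limit as n -> infinity: L = 6.
Since L = 6 > 1, the root test implies divergence.

diverges


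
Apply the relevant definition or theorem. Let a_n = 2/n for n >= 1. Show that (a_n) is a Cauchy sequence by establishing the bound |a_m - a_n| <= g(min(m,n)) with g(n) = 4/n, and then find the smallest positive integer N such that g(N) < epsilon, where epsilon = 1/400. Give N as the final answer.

For any m, n >= 1, by the triangle inequality:
|a_m - a_n| = |2/m - 2/n| <= 2*1/m + 2*1/n <= 4/min(m,n).
So g(n) = 4/n bounds the Cauchy difference. Since g(n) -> 0, (a_n) is Cauchy.
Now solve g(N) < 1/400: 4/N < 1/400 <=> N > 4 / (1/400) = 1600.
The smallest integer strictly greater than 1600 is N = 1601.
Check: g(1601) = 4/1601 = 4/1601 < 1/400; g(1600) = 1/400 >= 1/400. So N = 1601.

1601


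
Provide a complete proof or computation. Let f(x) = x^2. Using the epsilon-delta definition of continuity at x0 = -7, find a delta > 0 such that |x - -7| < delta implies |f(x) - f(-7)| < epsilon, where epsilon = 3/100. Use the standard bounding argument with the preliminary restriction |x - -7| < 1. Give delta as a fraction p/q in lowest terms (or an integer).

Factor: |x^2 - (-7)^2| = |x - -7| * |x + -7|.
Impose |x - -7| < 1 first. Then |x + -7| = |(x - -7) + 2*(-7)| <= |x - -7| + 2*|-7| < 1 + 14 = 15.
So |x^2 - (-7)^2| < delta * 15.
We need delta * 15 <= 3/100, i.e. delta <= 3/100/15 = 1/500.
Since 1/500 < 1, this is tighter than 1; take delta = 1/500.
So delta = 1/500 works.

1/500


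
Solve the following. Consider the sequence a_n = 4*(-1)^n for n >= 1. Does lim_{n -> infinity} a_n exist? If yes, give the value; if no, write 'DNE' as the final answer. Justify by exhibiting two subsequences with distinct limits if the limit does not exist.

Examine the behaviour of a_n along subsequences.
Even-n subsequence a_{2k} = 4 -> 4. Odd-n subsequence a_{2k+1} = -4 -> -4.
Since these two subsequential limits are 4 and -4, distinct, the full sequence cannot converge (a convergent sequence has all subsequences tending to the same limit). So lim a_n does not exist.

DNE


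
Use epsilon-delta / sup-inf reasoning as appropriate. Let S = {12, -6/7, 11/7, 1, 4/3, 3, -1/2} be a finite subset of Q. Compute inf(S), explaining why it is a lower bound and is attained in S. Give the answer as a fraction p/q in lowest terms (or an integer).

S is finite, so inf(S) = min(S).
Sorted increasing:
-6/7, -1/2, 1, 4/3, 11/7, 3, 12
The extremum is -6/7.
For every x in S, x >= -6/7. And -6/7 is in S, so it is attained.
Therefore inf(S) = -6/7.

-6/7


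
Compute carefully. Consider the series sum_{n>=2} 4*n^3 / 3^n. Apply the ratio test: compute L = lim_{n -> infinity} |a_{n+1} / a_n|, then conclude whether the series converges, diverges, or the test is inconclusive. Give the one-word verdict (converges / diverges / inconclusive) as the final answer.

Let a_n denote the general term. Form the ratio a_{n+1}/a_n and simplify:
a_{n+1}/a_n = (n + 1)^3/(3*n^3)
Take the limit as n -> infinity: L = 1/3.
Since L = 1/3 < 1, the ratio test implies the series converges.

converges


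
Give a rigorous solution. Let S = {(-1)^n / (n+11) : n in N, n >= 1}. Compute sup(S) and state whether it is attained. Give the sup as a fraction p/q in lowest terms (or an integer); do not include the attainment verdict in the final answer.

Analysis:
- Values: -1/12, 1/13, -1/14, 1/15, -1/16, ...
- Positive terms (even n): 1/(2+11), 1/(4+11), ... decreasing -> max = 1/13 (n=2).
- Negative terms (odd n): -1/(1+11), -1/(3+11), ... increasing -> min = -1/12 (n=1).
- So sup = 1/13 (attained at n=2); inf = -1/12 (attained at n=1).
Conclusion: sup(S) = 1/13, attained in S.

1/13


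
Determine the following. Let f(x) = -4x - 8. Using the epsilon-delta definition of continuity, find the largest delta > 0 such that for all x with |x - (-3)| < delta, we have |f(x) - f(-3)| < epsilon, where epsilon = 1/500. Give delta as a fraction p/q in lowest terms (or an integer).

We compute f(-3) = -4*(-3) - 8 = 4.
|f(x) - f(-3)| = |-4x - 8 - (4)| = |-4(x - (-3))| = 4|x - (-3)|.
We need 4|x - (-3)| < 1/500, i.e. |x - (-3)| < 1/500 / 4 = 1/2000.
So any delta <= 1/2000 works. Conversely, if delta > 1/2000, then x = -3 + 1/2000 satisfies |x - (-3)| = 1/2000 < delta but |f(x) - f(-3)| = 4 * 1/2000 = 1/500, which is not < 1/500; so no larger delta works.
Hence the largest such delta is 1/2000.

1/2000


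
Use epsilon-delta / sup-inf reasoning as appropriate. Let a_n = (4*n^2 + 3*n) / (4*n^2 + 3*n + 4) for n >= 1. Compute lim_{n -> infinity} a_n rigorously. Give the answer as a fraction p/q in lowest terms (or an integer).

Divide numerator and denominator by n^2, the highest power:
numerator / n^2 = 4 + 3/n
denominator / n^2 = 4 + 3/n + 4/n^2
As n -> infinity, all terms of the form c/n^k (k >= 1) tend to 0.
So numerator / n^2 -> 4 and denominator / n^2 -> 4.
Therefore lim a_n = 1.

1


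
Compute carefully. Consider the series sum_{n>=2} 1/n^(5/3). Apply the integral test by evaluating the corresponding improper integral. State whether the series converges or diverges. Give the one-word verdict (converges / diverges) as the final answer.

Let f(x) = x^(-5/3). Then f is positive, continuous, and decreasing on [2, infinity), so the integral test applies.
Compute the improper integral int_{2}^infinity f(x) dx:
  antiderivative F(x) = -3/(2*x^(2/3)).
  As x -> infinity, F(x) -> 0 (since p = 5/3 > 1).
  So int = F(infinity) - F(2) = 0 - (-3*2^(1/3)/4) = 3*2^(1/3)/4.
  Finite, so by the integral test, the series converges.

converges


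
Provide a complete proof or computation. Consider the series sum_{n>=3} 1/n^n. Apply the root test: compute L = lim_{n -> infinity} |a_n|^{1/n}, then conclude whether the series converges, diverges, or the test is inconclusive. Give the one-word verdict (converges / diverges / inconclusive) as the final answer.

Let a_n denote the general term. Form |a_n|^(1/n) and simplify:
|a_n|^(1/n) = 1/n
Take the limit as n -> infinity: L = 0.
Since L = 0 < 1, the root test implies convergence.

converges


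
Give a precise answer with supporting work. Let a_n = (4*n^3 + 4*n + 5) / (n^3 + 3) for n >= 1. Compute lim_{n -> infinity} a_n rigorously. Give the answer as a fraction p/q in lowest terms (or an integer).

Divide numerator and denominator by n^3, the highest power:
numerator / n^3 = 4 + 4/n^2 + 5/n^3
denominator / n^3 = 1 + 3/n^3
As n -> infinity, all terms of the form c/n^k (k >= 1) tend to 0.
So numerator / n^3 -> 4 and denominator / n^3 -> 1.
Therefore lim a_n = 4.

4


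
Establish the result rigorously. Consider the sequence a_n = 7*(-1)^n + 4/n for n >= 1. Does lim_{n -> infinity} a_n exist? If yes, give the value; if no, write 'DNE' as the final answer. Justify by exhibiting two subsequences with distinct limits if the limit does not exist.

Examine the behaviour of a_n along subsequences.
a_{2k} = 7 + 4/(2k) -> 7. a_{2k+1} = -7 + 4/(2k+1) -> -7.
Since these two subsequential limits are 7 and -7, distinct, the full sequence cannot converge (a convergent sequence has all subsequences tending to the same limit). So lim a_n does not exist.

DNE


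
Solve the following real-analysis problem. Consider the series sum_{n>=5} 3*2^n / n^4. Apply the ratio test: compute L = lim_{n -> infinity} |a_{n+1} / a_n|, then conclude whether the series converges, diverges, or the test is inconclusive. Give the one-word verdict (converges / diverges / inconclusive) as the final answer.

Let a_n denote the general term. Form the ratio a_{n+1}/a_n and simplify:
a_{n+1}/a_n = 2*n^4/(n + 1)^4
Take the limit as n -> infinity: L = 2.
Since L = 2 > 1 (or L = infinity), the ratio test implies the series diverges.

diverges


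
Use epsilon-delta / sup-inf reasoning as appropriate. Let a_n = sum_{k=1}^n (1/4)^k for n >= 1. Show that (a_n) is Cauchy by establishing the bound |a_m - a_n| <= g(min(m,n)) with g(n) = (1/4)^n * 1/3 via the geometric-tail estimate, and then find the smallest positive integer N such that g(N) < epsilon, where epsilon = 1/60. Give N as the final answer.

For m > n >= 1: |a_m - a_n| = sum_{k=n+1}^m (1/4)^k < sum_{k=n+1}^infinity (1/4)^k = (1/4)^(n+1) / (1 - 1/4) = (1/4)^n * (1/4) * (4/3) = (1/4)^n * 1/3.
So g(n) = (1/4)^n / 3. Since g(n) -> 0, (a_n) is Cauchy.
Now solve g(N) < 1/60: (1/4)^N / 3 < 1/60 <=> 4^N > 1 / (3 * 1/60) = 20.
Check powers of 4: 4^2 = 16 <= 20, 4^3 = 64 > 20.
So the smallest such N is 3. Check: g(3) = 1/(3 * 64) = 1/192 < 1/60.

3
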